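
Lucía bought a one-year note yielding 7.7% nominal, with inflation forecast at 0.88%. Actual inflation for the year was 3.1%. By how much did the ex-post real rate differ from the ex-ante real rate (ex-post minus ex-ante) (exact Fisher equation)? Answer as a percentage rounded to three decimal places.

-2.299%

Ex-ante: (1 + 0.0770)/(1 + 0.0088) − 1 = 6.7605%
Ex-post: (1 + 0.0770)/(1 + 0.0310) − 1 = 4.4617%
Difference (ex-post − ex-ante) = -2.2988% → -2.299%.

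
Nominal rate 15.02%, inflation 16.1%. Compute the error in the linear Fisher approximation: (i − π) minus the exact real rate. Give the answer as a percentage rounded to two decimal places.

Approximate: r ≈ 15.020% − 16.100% = -1.0800%
Exact: (1 + 0.1502)/(1 + 0.1610) − 1 = -0.9302%
Error = -1.0800% − (-0.9302%) = -0.1498% → -0.15%.

-0.15%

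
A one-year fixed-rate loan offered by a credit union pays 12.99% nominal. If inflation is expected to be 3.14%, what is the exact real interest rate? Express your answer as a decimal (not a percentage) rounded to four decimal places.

0.0955

By the Fisher identity, 1 + r = (1 + i)/(1 + π).
1 + r = 1.12990 / 1.03140 = 1.095501
r = 1.095501 − 1 = 9.5501%, i.e. 0.0955.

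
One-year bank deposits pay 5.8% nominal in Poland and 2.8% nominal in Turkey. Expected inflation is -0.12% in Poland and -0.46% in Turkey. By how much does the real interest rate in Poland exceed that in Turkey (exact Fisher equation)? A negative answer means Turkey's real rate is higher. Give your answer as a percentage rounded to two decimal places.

2.65%

Poland: (1 + 0.0580)/(1 − 0.0012) − 1 = 5.9271%
Turkey: (1 + 0.0280)/(1 − 0.0046) − 1 = 3.2751%
Differential = 5.9271% − 3.2751% = 2.6520% → 2.65%.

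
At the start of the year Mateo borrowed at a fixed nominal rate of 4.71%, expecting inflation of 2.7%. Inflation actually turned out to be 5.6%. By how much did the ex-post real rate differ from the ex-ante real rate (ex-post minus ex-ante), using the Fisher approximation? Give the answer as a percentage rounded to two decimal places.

-2.90%

Ex-ante: 4.71% − 2.7% = 2.010%
Ex-post: 4.71% − 5.6% = -0.890%
Difference (ex-post − ex-ante) = -2.9000% → -2.90%.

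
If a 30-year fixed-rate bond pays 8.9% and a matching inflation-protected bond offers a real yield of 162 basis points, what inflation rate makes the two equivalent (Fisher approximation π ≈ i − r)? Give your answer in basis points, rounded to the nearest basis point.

π ≈ i − r = 8.9% − 1.62% → 728 basis points.

728 basis points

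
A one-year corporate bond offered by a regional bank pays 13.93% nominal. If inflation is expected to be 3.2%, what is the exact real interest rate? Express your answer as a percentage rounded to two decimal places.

1 + r = 1.13930 / 1.03200 = 1.103973
r = 1.103973 − 1 = 10.3973%, i.e. 10.40%.

10.40%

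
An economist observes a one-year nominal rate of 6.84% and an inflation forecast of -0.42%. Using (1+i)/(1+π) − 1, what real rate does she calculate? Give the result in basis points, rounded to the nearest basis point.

By the Fisher relation, 1 + r = (1 + i)/(1 + π).
1 + r = 1.06840 / 0.99580 = 1.072906
r = 1.072906 − 1 = 7.2906%, i.e. 729 basis points.

729 basis points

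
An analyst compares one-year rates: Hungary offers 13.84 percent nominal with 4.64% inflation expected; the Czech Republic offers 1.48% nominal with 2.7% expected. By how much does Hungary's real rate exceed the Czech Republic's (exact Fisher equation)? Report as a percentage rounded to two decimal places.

9.98%

Hungary: (1 + 0.1384)/(1 + 0.0464) − 1 = 8.7920%
The Czech Republic: (1 + 0.0148)/(1 + 0.0270) − 1 = -1.1879%
Differential = 8.7920% − (-1.1879%) = 9.9800% → 9.98%.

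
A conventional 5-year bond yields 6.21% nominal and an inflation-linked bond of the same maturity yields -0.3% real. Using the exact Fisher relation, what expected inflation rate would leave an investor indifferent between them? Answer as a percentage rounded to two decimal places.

(1 + π) = (1 + i)/(1 + r) = 1.06210 / 0.99700 = 1.065296
Break-even inflation = 1.065296 − 1 → 6.53%.

6.53%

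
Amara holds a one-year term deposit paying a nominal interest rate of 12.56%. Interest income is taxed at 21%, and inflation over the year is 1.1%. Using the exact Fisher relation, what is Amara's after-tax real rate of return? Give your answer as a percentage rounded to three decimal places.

After-tax nominal return = 12.56% × (1 − 0.21) = 9.9224%.
1 + r = 1.099224 / 1.01100 = 1.087264
After-tax real rate = 1.087264 − 1 → 8.726%.

8.726%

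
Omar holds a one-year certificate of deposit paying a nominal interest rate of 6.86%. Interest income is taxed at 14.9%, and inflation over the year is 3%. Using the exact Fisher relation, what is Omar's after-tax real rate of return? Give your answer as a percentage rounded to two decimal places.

After-tax nominal return = 6.86% × (1 − 0.149) = 5.83786%.
1 + r = 1.0583786 / 1.03000 = 1.027552
After-tax real rate = 1.027552 − 1 → 2.76%.

2.76%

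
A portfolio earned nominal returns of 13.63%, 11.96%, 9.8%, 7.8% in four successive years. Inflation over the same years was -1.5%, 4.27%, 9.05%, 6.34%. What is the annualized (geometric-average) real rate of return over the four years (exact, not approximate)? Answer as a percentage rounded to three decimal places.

6.039%

Nominal growth factor = 1.1363 × 1.1196 × 1.0980 × 1.0780 = 1.50583365
Price-level growth factor = 0.9850 × 1.0427 × 1.0905 × 1.0634 = 1.19101692
Real growth factor = 1.50583365 / 1.19101692 = 1.26432600
Annualized real rate = 1.26432600^(1/4) − 1 = 6.0388% → 6.039%.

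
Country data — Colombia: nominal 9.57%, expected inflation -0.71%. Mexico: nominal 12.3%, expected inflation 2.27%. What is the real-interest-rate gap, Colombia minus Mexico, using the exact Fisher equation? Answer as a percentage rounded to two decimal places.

0.55%

Colombia: (1 + 0.0957)/(1 − 0.0071) − 1 = 10.3535%
Mexico: (1 + 0.1230)/(1 + 0.0227) − 1 = 9.8074%
Differential = 10.3535% − 9.8074% = 0.5461% → 0.55%.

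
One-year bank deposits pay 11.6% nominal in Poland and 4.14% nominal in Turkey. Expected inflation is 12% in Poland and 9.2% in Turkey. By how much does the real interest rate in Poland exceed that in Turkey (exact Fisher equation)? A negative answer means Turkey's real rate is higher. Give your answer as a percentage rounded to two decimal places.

Poland: (1 + 0.1160)/(1 + 0.1200) − 1 = -0.3571%
Turkey: (1 + 0.0414)/(1 + 0.0920) − 1 = -4.6337%
Differential = -0.3571% − (-4.6337%) = 4.2766% → 4.28%.

4.28%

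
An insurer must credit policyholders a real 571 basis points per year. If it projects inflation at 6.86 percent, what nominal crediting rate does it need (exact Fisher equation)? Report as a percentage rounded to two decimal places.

12.96%

(1 + i) = (1 + r)(1 + π) = 1.05710 × 1.06860 = 1.12961706
i = 1.12961706 − 1, so the required nominal rate is 12.96%.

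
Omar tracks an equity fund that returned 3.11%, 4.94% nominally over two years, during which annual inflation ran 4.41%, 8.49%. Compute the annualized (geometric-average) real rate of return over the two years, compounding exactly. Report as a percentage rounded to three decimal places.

Compound the nominal returns: 1.0311 × 1.0494 = 1.08203634.
Compound inflation: 1.0441 × 1.0849 = 1.13274409.
Deflate: 1.08203634 / 1.13274409 = 0.95523459.
Annualized real rate = 0.95523459^(1/2) − 1 = -2.2639% → -2.264%.

-2.264%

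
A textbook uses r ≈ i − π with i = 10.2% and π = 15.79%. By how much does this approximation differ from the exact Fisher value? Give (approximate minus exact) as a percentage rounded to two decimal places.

Approximate: r ≈ 10.200% − 15.790% = -5.5900%
Exact: (1 + 0.1020)/(1 + 0.1579) − 1 = -4.8277%
Error = -5.5900% − (-4.8277%) = -0.7623% → -0.76%.

-0.76%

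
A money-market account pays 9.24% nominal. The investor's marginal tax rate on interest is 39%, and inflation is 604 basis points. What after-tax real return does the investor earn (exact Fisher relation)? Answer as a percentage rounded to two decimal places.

-0.38%

After-tax nominal return = 9.24% × (1 − 0.39) = 5.6364%.
1 + r = 1.056364 / 1.06040 = 0.996194
After-tax real rate = 0.996194 − 1 → -0.38%.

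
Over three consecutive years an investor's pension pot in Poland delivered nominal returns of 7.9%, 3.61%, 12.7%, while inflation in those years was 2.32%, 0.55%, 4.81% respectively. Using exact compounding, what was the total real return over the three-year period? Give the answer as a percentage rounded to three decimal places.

16.843%

Compound the nominal returns: 1.0790 × 1.0361 × 1.1270 = 1.259932.
Compound inflation: 1.0232 × 1.0055 × 1.0481 = 1.078314.
Deflate: 1.259932 / 1.078314 = 1.168427.
Total real return = 1.168427 − 1 → 16.843%.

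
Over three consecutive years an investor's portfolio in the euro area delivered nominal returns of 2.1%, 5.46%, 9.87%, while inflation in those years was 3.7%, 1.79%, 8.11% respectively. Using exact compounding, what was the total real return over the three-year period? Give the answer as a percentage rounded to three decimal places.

Compound the nominal returns: 1.0210 × 1.0546 × 1.0987 = 1.183021.
Compound inflation: 1.0370 × 1.0179 × 1.0811 = 1.141168.
Deflate: 1.183021 / 1.141168 = 1.036676.
Total real return = 1.036676 − 1 → 3.668%.

3.668%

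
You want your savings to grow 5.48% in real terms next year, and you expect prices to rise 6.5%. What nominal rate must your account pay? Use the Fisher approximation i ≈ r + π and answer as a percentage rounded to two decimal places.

i ≈ r + π = 5.48% + 6.5% = 11.98%.

11.98%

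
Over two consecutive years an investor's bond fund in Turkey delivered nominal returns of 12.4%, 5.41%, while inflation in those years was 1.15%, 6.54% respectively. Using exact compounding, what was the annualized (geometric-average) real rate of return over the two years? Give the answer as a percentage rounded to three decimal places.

4.854%

Compound the nominal returns: 1.1240 × 1.0541 = 1.18480840.
Compound inflation: 1.0115 × 1.0654 = 1.07765210.
Deflate: 1.18480840 / 1.07765210 = 1.09943497.
Annualized real rate = 1.09943497^(1/2) − 1 = 4.8539% → 4.854%.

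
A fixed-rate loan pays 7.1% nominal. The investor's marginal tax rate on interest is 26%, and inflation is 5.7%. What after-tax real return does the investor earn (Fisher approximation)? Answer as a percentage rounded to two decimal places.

After-tax nominal return = 7.1% × (1 − 0.26) = 5.2540%.
r ≈ 5.2540% − 5.7% → -0.45%.

-0.45%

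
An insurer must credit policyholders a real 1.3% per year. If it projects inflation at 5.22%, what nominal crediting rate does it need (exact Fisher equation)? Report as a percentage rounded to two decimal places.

6.59%

(1 + i) = (1 + r)(1 + π) = 1.01300 × 1.05220 = 1.0658786
i = 1.0658786 − 1, so the required nominal rate is 6.59%.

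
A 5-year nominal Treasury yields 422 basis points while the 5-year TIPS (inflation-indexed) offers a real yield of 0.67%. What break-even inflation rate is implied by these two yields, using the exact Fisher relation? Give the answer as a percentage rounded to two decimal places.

(1 + π) = (1 + i)/(1 + r) = 1.04220 / 1.00670 = 1.035264
Break-even inflation = 1.035264 − 1 → 3.53%.

3.53%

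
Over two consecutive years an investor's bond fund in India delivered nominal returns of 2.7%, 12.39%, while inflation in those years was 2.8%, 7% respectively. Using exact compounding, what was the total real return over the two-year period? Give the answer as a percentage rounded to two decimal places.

4.94%

Nominal growth factor = 1.0270 × 1.1239 = 1.154245
Price-level growth factor = 1.0280 × 1.0700 = 1.099960
Real growth factor = 1.154245 / 1.099960 = 1.049352
Total real return = 1.049352 − 1 → 4.94%.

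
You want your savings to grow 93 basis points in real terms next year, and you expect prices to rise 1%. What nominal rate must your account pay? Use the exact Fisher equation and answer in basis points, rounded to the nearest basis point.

(1 + i) = (1 + r)(1 + π) = 1.00930 × 1.01000 = 1.019393
i = 1.019393 − 1, so the required nominal rate is 194 basis points.

194 basis points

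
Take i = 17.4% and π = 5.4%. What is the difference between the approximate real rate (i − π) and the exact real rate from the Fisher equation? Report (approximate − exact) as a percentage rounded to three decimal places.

Approximate: r ≈ 17.400% − 5.400% = 12.0000%
Exact: (1 + 0.1740)/(1 + 0.0540) − 1 = 11.3852%
Error = 12.0000% − 11.3852% = 0.6148% → 0.615%.

0.615%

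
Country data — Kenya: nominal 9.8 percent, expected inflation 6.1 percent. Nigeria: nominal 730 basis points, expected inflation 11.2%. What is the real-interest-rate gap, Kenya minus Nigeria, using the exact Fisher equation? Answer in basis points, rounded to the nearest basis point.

699 basis points

Kenya: (1 + 0.0980)/(1 + 0.0610) − 1 = 3.4873%
Nigeria: (1 + 0.0730)/(1 + 0.1120) − 1 = -3.5072%
Differential = 3.4873% − (-3.5072%) = 6.9945% → 699 basis points.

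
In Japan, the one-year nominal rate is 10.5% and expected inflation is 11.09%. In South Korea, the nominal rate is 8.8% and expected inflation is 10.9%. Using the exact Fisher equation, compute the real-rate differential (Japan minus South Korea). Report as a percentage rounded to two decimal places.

1.36%

Japan: (1 + 0.1050)/(1 + 0.1109) − 1 = -0.5311%
South Korea: (1 + 0.0880)/(1 + 0.1090) − 1 = -1.8936%
Differential = -0.5311% − (-1.8936%) = 1.3625% → 1.36%.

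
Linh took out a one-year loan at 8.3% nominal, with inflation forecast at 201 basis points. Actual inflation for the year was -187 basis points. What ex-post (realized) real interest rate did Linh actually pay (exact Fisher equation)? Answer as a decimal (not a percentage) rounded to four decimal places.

Ex-post: (1 + 0.0830)/(1 − 0.0187) − 1 = 10.3638%
So the realized real rate is 0.1036.

0.1036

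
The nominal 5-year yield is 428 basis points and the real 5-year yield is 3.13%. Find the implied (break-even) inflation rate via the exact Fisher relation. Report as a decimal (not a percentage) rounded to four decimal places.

(1 + π) = (1 + i)/(1 + r) = 1.04280 / 1.03130 = 1.011151
Break-even inflation = 1.011151 − 1 → 0.0112.

0.0112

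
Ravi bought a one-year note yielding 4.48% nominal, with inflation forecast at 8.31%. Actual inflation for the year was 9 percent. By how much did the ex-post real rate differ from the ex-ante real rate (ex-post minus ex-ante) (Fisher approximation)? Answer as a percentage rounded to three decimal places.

-0.690%

Ex-ante: 4.48% − 8.31% = -3.830%
Ex-post: 4.48% − 9% = -4.520%
Difference (ex-post − ex-ante) = -0.6900% → -0.690%.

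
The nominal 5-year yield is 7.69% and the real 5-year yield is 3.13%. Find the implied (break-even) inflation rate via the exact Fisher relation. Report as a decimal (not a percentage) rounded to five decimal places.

(1 + π) = (1 + i)/(1 + r) = 1.07690 / 1.03130 = 1.044216
Break-even inflation = 1.044216 − 1 → 0.04422.

0.04422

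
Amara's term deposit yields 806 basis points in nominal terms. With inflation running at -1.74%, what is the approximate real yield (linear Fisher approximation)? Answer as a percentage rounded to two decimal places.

9.80%

r ≈ i − π = 8.06% − (-1.74%) = 9.80%.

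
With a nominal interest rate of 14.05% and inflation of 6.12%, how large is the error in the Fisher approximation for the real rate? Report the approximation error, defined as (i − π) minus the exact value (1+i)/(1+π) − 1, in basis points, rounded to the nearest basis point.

46 basis points

Approximate: r ≈ 14.050% − 6.120% = 7.9300%
Exact: (1 + 0.1405)/(1 + 0.0612) − 1 = 7.4727%
Error = 7.9300% − 7.4727% = 0.4573% → 46 basis points.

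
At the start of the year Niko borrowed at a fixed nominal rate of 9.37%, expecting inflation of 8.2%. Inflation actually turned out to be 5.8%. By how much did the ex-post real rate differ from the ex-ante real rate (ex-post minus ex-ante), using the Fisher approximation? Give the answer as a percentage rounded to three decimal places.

2.400%

Ex-ante: 9.37% − 8.2% = 1.170%
Ex-post: 9.37% − 5.8% = 3.570%
Difference (ex-post − ex-ante) = 2.4000% → 2.400%.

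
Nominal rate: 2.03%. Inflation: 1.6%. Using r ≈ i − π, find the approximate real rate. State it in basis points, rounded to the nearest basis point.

r ≈ i − π = 2.03% − 1.6% = 43 basis points.

43 basis points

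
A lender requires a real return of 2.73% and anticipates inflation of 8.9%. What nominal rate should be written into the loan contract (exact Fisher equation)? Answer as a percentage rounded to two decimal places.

11.87%

(1 + i) = (1 + r)(1 + π) = 1.02730 × 1.08900 = 1.1187297
i = 1.1187297 − 1, so the required nominal rate is 11.87%.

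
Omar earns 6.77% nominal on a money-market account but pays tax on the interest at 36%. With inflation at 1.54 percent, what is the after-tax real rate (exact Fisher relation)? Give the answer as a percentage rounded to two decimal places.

2.75%

After-tax nominal return = 6.77% × (1 − 0.36) = 4.3328%.
1 + r = 1.043328 / 1.01540 = 1.027504
After-tax real rate = 1.027504 − 1 → 2.75%.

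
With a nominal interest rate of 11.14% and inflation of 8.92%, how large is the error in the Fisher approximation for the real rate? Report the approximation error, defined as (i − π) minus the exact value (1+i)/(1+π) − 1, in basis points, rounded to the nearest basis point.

18 basis points

Approximate: r ≈ 11.140% − 8.920% = 2.2200%
Exact: (1 + 0.1114)/(1 + 0.0892) − 1 = 2.0382%
Error = 2.2200% − 2.0382% = 0.1818% → 18 basis points.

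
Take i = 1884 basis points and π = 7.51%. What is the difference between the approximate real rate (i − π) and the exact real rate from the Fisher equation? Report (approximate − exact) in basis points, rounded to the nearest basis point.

79 basis points

Approximate: r ≈ 18.840% − 7.510% = 11.3300%
Exact: (1 + 0.1884)/(1 + 0.0751) − 1 = 10.5386%
Error = 11.3300% − 10.5386% = 0.7914% → 79 basis points.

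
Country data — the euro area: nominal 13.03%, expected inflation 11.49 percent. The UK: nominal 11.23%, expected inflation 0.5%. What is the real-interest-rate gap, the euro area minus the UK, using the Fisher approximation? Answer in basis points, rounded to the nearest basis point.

-919 basis points

The euro area: 13.03% − 11.49% = 1.540%
The UK: 11.23% − 0.5% = 10.730%
Differential = -9.190% → -919 basis points.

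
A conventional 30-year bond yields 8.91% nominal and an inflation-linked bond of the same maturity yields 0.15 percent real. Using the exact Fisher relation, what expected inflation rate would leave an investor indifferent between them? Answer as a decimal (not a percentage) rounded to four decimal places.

0.0875

(1 + π) = (1 + i)/(1 + r) = 1.08910 / 1.00150 = 1.087469
Break-even inflation = 1.087469 − 1 → 0.0875.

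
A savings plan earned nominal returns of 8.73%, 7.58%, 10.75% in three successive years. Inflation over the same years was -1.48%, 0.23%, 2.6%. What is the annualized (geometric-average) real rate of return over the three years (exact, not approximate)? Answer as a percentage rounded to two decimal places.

Compound the nominal returns: 1.0873 × 1.0758 × 1.1075 = 1.29546195.
Compound inflation: 0.9852 × 1.0023 × 1.0260 = 1.01314007.
Deflate: 1.29546195 / 1.01314007 = 1.27866026.
Annualized real rate = 1.27866026^(1/3) − 1 = 8.5388% → 8.54%.

8.54%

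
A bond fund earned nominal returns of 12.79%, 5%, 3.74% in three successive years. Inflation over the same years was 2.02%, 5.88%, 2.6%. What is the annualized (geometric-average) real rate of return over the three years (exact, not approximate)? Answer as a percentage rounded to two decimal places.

3.50%

Compound the nominal returns: 1.1279 × 1.0500 × 1.0374 = 1.22858763.
Compound inflation: 1.0202 × 1.0588 × 1.0260 = 1.10827264.
Deflate: 1.22858763 / 1.10827264 = 1.10856082.
Annualized real rate = 1.10856082^(1/3) − 1 = 3.4951% → 3.50%.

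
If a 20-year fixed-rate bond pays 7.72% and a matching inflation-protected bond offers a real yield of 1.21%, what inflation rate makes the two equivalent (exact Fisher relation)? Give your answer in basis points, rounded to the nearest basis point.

643 basis points

(1 + π) = (1 + i)/(1 + r) = 1.07720 / 1.01210 = 1.064322
Break-even inflation = 1.064322 − 1 → 643 basis points.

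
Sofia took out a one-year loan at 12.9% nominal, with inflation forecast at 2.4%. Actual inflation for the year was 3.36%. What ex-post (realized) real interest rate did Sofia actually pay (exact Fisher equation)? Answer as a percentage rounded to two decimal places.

Ex-post: (1 + 0.1290)/(1 + 0.0336) − 1 = 9.2299%
So the realized real rate is 9.23%.

9.23%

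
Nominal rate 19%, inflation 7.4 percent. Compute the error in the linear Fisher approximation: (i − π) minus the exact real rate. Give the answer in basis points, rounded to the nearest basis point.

Approximate: r ≈ 19.000% − 7.400% = 11.6000%
Exact: (1 + 0.1900)/(1 + 0.0740) − 1 = 10.8007%
Error = 11.6000% − 10.8007% = 0.7993% → 80 basis points.

80 basis points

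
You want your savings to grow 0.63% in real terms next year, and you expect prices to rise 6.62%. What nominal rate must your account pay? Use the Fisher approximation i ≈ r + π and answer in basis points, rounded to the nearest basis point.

725 basis points

i ≈ r + π = 0.63% + 6.62% = 725 basis points.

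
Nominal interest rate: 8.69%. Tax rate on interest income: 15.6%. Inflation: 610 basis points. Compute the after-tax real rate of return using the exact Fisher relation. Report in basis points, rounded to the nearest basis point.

116 basis points

After-tax nominal return = 8.69% × (1 − 0.156) = 7.33436%.
1 + r = 1.0733436 / 1.06100 = 1.011634
After-tax real rate = 1.011634 − 1 → 116 basis points.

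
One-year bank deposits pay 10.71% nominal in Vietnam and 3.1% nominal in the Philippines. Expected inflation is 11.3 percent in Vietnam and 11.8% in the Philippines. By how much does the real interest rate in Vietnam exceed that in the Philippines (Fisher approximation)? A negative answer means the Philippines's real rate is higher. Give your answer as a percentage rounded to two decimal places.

Vietnam: 10.71% − 11.3% = -0.590%
The Philippines: 3.1% − 11.8% = -8.700%
Differential = 8.110% → 8.11%.

8.11%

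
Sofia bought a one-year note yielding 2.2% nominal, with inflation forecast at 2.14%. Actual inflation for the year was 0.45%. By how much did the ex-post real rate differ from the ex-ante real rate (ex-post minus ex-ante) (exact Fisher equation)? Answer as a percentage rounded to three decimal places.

Ex-ante: (1 + 0.0220)/(1 + 0.0214) − 1 = 0.0587%
Ex-post: (1 + 0.0220)/(1 + 0.0045) − 1 = 1.7422%
Difference (ex-post − ex-ante) = 1.6834% → 1.683%.

1.683%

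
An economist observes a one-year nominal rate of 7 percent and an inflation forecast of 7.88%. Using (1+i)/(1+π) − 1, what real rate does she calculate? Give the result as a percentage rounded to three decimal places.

-0.816%

By the Fisher equation, 1 + r = (1 + i)/(1 + π).
1 + r = 1.07000 / 1.07880 = 0.991843
r = 0.991843 − 1 = -0.8157%, i.e. -0.816%.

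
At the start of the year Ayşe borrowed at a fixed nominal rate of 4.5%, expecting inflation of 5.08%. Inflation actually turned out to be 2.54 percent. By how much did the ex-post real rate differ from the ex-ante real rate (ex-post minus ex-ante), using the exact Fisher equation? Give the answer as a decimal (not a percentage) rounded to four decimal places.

0.0246

Ex-ante: (1 + 0.0450)/(1 + 0.0508) − 1 = -0.5520%
Ex-post: (1 + 0.0450)/(1 + 0.0254) − 1 = 1.9114%
Difference (ex-post − ex-ante) = 2.4634% → 0.0246.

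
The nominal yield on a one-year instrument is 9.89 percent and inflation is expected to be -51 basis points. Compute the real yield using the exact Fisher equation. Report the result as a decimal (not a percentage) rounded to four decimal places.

By the Fisher identity, 1 + r = (1 + i)/(1 + π).
1 + r = 1.09890 / 0.99490 = 1.104533
r = 1.104533 − 1 = 10.4533%, i.e. 0.1045.

0.1045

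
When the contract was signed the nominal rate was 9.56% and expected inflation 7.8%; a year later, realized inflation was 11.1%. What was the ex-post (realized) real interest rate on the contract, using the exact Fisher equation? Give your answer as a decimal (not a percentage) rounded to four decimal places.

-0.0139

Ex-post: (1 + 0.0956)/(1 + 0.1110) − 1 = -1.3861%
So the realized real rate is -0.0139.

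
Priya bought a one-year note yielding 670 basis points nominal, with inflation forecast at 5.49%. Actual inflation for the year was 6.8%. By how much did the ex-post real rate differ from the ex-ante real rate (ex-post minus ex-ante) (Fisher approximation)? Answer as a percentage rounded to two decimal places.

Ex-ante: 6.7% − 5.49% = 1.210%
Ex-post: 6.7% − 6.8% = -0.100%
Difference (ex-post − ex-ante) = -1.3100% → -1.31%.

-1.31%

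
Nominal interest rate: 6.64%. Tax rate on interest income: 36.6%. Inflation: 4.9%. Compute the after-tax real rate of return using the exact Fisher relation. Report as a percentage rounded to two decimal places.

-0.66%

After-tax nominal return = 6.64% × (1 − 0.366) = 4.20976%.
1 + r = 1.0420976 / 1.04900 = 0.993420
After-tax real rate = 0.993420 − 1 → -0.66%.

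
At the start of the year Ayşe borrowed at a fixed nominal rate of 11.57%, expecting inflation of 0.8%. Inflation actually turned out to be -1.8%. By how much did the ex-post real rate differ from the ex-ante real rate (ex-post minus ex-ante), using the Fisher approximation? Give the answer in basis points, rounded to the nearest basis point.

260 basis points

Ex-ante: 11.57% − 0.8% = 10.770%
Ex-post: 11.57% − (-1.8%) = 13.370%
Difference (ex-post − ex-ante) = 2.6000% → 260 basis points.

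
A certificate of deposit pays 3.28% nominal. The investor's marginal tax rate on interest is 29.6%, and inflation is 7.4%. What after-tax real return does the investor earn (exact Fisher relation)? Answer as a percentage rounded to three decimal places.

After-tax nominal return = 3.28% × (1 − 0.296) = 2.30912%.
1 + r = 1.0230912 / 1.07400 = 0.952599
After-tax real rate = 0.952599 − 1 → -4.740%.

-4.740%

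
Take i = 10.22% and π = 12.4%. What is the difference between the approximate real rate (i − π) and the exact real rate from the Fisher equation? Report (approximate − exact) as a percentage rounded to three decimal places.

-0.240%

Approximate: r ≈ 10.220% − 12.400% = -2.1800%
Exact: (1 + 0.1022)/(1 + 0.1240) − 1 = -1.939502%
Error = -2.1800% − (-1.939502%) = -0.240498% → -0.240%.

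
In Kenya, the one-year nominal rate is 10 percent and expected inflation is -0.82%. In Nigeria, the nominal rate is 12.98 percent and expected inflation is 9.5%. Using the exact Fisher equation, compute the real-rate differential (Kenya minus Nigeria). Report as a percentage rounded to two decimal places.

7.73%

Kenya: (1 + 0.1000)/(1 − 0.0082) − 1 = 10.9095%
Nigeria: (1 + 0.1298)/(1 + 0.0950) − 1 = 3.1781%
Differential = 10.9095% − 3.1781% = 7.7314% → 7.73%.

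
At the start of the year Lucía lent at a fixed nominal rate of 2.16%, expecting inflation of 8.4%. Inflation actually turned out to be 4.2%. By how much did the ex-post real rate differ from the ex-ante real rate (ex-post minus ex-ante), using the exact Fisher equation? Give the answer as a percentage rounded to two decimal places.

3.80%

Ex-ante: (1 + 0.0216)/(1 + 0.0840) − 1 = -5.7565%
Ex-post: (1 + 0.0216)/(1 + 0.0420) − 1 = -1.9578%
Difference (ex-post − ex-ante) = 3.7987% → 3.80%.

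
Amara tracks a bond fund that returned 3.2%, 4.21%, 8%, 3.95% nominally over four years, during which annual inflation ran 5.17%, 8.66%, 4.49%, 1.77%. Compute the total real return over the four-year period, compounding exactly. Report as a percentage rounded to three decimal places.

Compound the nominal returns: 1.0320 × 1.0421 × 1.0800 × 1.0395 = 1.207362.
Compound inflation: 1.0517 × 1.0866 × 1.0449 × 1.0177 = 1.215223.
Deflate: 1.207362 / 1.215223 = 0.993531.
Total real return = 0.993531 − 1 → -0.647%.

-0.647%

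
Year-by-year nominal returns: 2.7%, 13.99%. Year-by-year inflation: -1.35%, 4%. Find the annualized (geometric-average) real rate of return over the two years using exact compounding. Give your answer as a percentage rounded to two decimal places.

6.82%

Nominal growth factor = 1.0270 × 1.1399 = 1.17067730
Price-level growth factor = 0.9865 × 1.0400 = 1.02596000
Real growth factor = 1.17067730 / 1.02596000 = 1.14105550
Annualized real rate = 1.14105550^(1/2) − 1 = 6.8202% → 6.82%.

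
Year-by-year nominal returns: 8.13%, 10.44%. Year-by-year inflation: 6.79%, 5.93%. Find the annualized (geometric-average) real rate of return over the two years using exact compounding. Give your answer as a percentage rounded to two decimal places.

2.75%

Nominal growth factor = 1.0813 × 1.1044 = 1.19418772
Price-level growth factor = 1.0679 × 1.0593 = 1.13122647
Real growth factor = 1.19418772 / 1.13122647 = 1.05565751
Annualized real rate = 1.05565751^(1/2) − 1 = 2.7452% → 2.75%.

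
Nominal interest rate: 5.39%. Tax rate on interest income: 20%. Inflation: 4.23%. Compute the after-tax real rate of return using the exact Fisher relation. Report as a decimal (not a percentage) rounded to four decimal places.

After-tax nominal return = 5.39% × (1 − 0.2) = 4.3120%.
1 + r = 1.04312 / 1.04230 = 1.000787
After-tax real rate = 1.000787 − 1 → 0.0008.

0.0008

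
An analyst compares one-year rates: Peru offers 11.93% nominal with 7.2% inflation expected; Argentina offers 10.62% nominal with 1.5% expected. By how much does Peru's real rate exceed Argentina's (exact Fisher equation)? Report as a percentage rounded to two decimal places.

Peru: (1 + 0.1193)/(1 + 0.0720) − 1 = 4.4123%
Argentina: (1 + 0.1062)/(1 + 0.0150) − 1 = 8.9852%
Differential = 4.4123% − 8.9852% = -4.5729% → -4.57%.

-4.57%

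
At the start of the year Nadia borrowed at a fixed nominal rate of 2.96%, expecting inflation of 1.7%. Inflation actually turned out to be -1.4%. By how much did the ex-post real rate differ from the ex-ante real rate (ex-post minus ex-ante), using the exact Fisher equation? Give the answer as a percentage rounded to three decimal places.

Ex-ante: (1 + 0.0296)/(1 + 0.0170) − 1 = 1.2389%
Ex-post: (1 + 0.0296)/(1 − 0.0140) − 1 = 4.4219%
Difference (ex-post − ex-ante) = 3.1830% → 3.183%.

3.183%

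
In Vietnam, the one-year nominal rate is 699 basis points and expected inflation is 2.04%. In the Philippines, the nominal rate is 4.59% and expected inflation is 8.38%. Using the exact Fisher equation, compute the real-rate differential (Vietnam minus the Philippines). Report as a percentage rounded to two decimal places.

Vietnam: (1 + 0.0699)/(1 + 0.0204) − 1 = 4.8510%
The Philippines: (1 + 0.0459)/(1 + 0.0838) − 1 = -3.4970%
Differential = 4.8510% − (-3.4970%) = 8.3480% → 8.35%.

8.35%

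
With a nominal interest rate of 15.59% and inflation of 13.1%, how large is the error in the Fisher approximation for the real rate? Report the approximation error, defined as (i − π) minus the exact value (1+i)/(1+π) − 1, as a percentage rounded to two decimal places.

0.29%

Approximate: r ≈ 15.590% − 13.100% = 2.4900%
Exact: (1 + 0.1559)/(1 + 0.1310) − 1 = 2.2016%
Error = 2.4900% − 2.2016% = 0.2884% → 0.29%.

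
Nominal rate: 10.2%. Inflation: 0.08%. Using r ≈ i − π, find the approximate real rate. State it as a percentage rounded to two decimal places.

10.12%

r ≈ i − π = 10.2% − 0.08% = 10.12%.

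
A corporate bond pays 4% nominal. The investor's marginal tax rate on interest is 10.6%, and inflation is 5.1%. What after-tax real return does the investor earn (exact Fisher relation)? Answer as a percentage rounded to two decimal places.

After-tax nominal return = 4% × (1 − 0.106) = 3.5760%.
1 + r = 1.03576 / 1.05100 = 0.985500
After-tax real rate = 0.985500 − 1 → -1.45%.

-1.45%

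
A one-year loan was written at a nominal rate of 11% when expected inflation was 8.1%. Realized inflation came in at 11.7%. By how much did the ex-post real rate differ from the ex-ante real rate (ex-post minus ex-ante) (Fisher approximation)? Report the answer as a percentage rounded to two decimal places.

-3.60%

Ex-ante: 11% − 8.1% = 2.900%
Ex-post: 11% − 11.7% = -0.700%
Difference (ex-post − ex-ante) = -3.6000% → -3.60%.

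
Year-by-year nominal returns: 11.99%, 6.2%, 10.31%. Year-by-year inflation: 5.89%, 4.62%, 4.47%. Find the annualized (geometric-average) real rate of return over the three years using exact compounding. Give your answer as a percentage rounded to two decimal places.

4.27%

Compound the nominal returns: 1.1199 × 1.0620 × 1.1031 = 1.31195411.
Compound inflation: 1.0589 × 1.0462 × 1.0447 = 1.15734079.
Deflate: 1.31195411 / 1.15734079 = 1.13359361.
Annualized real rate = 1.13359361^(1/3) − 1 = 4.2683% → 4.27%.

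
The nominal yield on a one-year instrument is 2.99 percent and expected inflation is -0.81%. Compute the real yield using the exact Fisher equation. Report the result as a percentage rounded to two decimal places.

3.83%

By the Fisher relation, 1 + r = (1 + i)/(1 + π).
1 + r = 1.02990 / 0.99190 = 1.038310
r = 1.038310 − 1 = 3.8310%, i.e. 3.83%.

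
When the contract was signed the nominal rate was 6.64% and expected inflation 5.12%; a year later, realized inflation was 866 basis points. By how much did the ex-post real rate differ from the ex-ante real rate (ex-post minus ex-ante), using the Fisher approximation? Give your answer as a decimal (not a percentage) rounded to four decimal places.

Ex-ante: 6.64% − 5.12% = 1.520%
Ex-post: 6.64% − 8.66% = -2.020%
Difference (ex-post − ex-ante) = -3.5400% → -0.0354.

-0.0354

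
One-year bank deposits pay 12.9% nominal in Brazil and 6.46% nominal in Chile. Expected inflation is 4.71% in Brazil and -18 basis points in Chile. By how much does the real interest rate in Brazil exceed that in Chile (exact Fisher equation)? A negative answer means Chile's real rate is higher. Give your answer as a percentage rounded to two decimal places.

Brazil: (1 + 0.1290)/(1 + 0.0471) − 1 = 7.8216%
Chile: (1 + 0.0646)/(1 − 0.0018) − 1 = 6.6520%
Differential = 7.8216% − 6.6520% = 1.1696% → 1.17%.

1.17%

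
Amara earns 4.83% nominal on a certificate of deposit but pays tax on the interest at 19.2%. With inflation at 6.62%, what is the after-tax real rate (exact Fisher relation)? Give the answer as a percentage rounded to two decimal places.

-2.55%

After-tax nominal return = 4.83% × (1 − 0.192) = 3.90264%.
1 + r = 1.0390264 / 1.06620 = 0.974514
After-tax real rate = 0.974514 − 1 → -2.55%.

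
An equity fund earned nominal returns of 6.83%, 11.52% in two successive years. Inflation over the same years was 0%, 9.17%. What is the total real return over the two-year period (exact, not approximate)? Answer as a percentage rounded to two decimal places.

Nominal growth factor = 1.0683 × 1.1152 = 1.191368
Price-level growth factor = 1.0000 × 1.0917 = 1.091700
Real growth factor = 1.191368 / 1.091700 = 1.091296
Total real return = 1.091296 − 1 → 9.13%.

9.13%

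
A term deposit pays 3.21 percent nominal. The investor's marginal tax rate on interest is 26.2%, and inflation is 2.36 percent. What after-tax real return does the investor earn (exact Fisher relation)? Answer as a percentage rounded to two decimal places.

0.01%

After-tax nominal return = 3.21% × (1 − 0.262) = 2.36898%.
1 + r = 1.0236898 / 1.02360 = 1.000088
After-tax real rate = 1.000088 − 1 → 0.01%.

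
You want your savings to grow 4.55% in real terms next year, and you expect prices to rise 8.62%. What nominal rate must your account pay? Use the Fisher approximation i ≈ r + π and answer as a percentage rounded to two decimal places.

i ≈ r + π = 4.55% + 8.62% = 13.17%.

13.17%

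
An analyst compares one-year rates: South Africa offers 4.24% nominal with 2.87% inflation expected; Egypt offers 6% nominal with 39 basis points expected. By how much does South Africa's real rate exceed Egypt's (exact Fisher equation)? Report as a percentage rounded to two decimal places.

South Africa: (1 + 0.0424)/(1 + 0.0287) − 1 = 1.3318%
Egypt: (1 + 0.0600)/(1 + 0.0039) − 1 = 5.5882%
Differential = 1.3318% − 5.5882% = -4.2564% → -4.26%.

-4.26%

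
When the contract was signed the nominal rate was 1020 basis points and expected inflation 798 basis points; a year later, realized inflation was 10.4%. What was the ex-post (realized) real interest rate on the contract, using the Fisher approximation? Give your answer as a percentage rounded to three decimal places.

Ex-post: 10.2% − 10.4% = -0.200%
So the realized real rate is -0.200%.

-0.200%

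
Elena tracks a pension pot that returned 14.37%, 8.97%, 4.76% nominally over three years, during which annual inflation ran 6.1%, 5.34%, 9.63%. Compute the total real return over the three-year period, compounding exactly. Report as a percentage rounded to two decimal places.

6.56%

Nominal growth factor = 1.1437 × 1.0897 × 1.0476 = 1.305613
Price-level growth factor = 1.0610 × 1.0534 × 1.0963 = 1.225288
Real growth factor = 1.305613 / 1.225288 = 1.065556
Total real return = 1.065556 − 1 → 6.56%.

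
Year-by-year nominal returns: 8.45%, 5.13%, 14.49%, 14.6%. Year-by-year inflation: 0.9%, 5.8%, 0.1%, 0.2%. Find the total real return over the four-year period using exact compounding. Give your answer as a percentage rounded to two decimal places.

Nominal growth factor = 1.0845 × 1.0513 × 1.1449 × 1.1460 = 1.495920
Price-level growth factor = 1.0090 × 1.0580 × 1.0010 × 1.0020 = 1.070727
Real growth factor = 1.495920 / 1.070727 = 1.397107
Total real return = 1.397107 − 1 → 39.71%.

39.71%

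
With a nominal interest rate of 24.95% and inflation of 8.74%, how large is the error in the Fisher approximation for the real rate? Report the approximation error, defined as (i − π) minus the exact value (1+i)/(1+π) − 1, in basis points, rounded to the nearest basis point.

130 basis points

Approximate: r ≈ 24.950% − 8.740% = 16.2100%
Exact: (1 + 0.2495)/(1 + 0.0874) − 1 = 14.9071%
Error = 16.2100% − 14.9071% = 1.3029% → 130 basis points.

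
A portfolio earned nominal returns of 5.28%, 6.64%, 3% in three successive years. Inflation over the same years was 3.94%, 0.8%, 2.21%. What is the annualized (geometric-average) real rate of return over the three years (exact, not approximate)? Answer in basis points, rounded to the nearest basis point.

Compound the nominal returns: 1.0528 × 1.0664 × 1.0300 = 1.15638710.
Compound inflation: 1.0394 × 1.0080 × 1.0221 = 1.07086971.
Deflate: 1.15638710 / 1.07086971 = 1.07985789.
Annualized real rate = 1.07985789^(1/3) − 1 = 2.5941% → 259 basis points.

259 basis points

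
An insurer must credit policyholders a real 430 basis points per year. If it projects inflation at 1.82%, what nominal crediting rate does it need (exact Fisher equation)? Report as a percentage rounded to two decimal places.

6.20%

(1 + i) = (1 + r)(1 + π) = 1.04300 × 1.01820 = 1.0619826
i = 1.0619826 − 1, so the required nominal rate is 6.20%.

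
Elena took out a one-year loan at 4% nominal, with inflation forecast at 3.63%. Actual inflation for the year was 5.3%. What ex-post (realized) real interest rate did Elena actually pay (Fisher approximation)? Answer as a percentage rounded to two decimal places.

-1.30%

Ex-post: 4% − 5.3% = -1.300%
So the realized real rate is -1.30%.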